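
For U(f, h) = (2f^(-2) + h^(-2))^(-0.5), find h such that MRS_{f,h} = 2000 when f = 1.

h = 10

For CES with ρ = -2, MRS = (2/1)·(h/f)^3.
Setting (2/1)·(h/1)^3 = 2000 gives (h/1)^3 = 1000, so h/1 = 10 and h = 10.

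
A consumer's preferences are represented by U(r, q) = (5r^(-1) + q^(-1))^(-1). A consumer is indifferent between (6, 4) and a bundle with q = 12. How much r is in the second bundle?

r = 5

U depends on (r, q) only through S = 5r^(-1) + q^(-1), so equal utility means equal S. At (6, 4): S = 13/12.
With q = 12: 12^(-1) = 1/12, so 5r^(-1) = 13/12 − 1/12 = 1, i.e. r^(-1) = 0.2.
Hence r = 1/0.2 = 5.
Check: U(5, 12) = 0.9231.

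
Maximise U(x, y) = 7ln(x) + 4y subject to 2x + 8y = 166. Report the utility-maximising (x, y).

MU_x = 7/x, MU_y = 4.
MRS = 7/x ÷ 4.
Tangency: set MRS = p_x/p_y = 2/8 = 0.25.
MRS depends only on x: 1.75/x = 0.25 ⇒ x* = 1.75/0.25 = 7.
From the budget, 8·y = 166 − 2·7 = 152, so y* = 19.

x* = 7, y* = 19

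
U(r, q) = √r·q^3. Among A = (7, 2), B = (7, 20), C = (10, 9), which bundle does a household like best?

Bundle B

Evaluate utility at each bundle:
U(A) = 21.166.
U(B) = 21166.010.
U(C) = 2305.300.
Highest utility is B, so B ≻ C ≻ A.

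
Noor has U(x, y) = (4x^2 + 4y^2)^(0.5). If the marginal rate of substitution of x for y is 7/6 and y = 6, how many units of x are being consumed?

x = 7

For CES with ρ = 2, MRS = (y/x)^(-1).
Setting (6/x)^(-1) = 7/6 gives 6/x = 6/7 and x = 7.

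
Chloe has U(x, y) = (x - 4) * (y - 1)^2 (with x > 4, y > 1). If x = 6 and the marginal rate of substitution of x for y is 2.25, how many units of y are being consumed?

MU_x = (y−1)^2, MU_y = 2·(x−4)·(y−1).
MRS = (1/2)·(y−1)/(x−4).
Substitute x = 6: MRS = (y − 1)/4. Setting this equal to 2.25 gives y − 1 = 2.25·4 = 9, so y = 10.

y = 10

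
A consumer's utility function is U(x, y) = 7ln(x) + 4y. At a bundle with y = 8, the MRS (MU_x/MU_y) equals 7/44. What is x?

MU_x = 7/x, MU_y = 4.
MRS = 7/x ÷ 4.
MRS depends only on x: 1.75/x = 7/44 ⇒ x = 1.75/(7/44) = 11.

x = 11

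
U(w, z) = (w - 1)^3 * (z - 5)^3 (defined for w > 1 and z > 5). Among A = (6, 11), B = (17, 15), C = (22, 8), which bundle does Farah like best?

Evaluate utility at each bundle:
U(A) = 27000.
U(B) = 4096000.
U(C) = 250047.
Highest utility is B, so B ≻ C ≻ A.

Bundle B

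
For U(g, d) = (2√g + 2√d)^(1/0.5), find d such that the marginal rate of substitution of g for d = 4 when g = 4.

For CES with ρ = 0.5, MRS = √(d/g).
Setting √(d/4) = 4 gives d/4 = 16 and d = 64.

d = 64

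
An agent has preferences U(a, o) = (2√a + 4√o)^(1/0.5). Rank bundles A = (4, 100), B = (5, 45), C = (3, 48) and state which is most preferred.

Evaluate utility at each bundle:
U(A) = 1936.000.
U(B) = 980.000.
U(C) = 972.000.
Highest utility is A, so A ≻ B ≻ C.

Bundle A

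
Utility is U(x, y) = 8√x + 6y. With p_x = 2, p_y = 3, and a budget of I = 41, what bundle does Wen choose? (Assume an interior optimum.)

MU_x = 8/(2√x), MU_y = 6.
MRS = 8/(2√x) ÷ 6.
Tangency: set MRS = p_x/p_y = 2/3.
MRS depends only on x: (2/3)/√x = 2/3 ⇒ √x = (2/3)/(2/3) = 1 ⇒ x* = 1.
From the budget, 3·y = 41 − 2·1 = 39, so y* = 13.

x* = 1, y* = 13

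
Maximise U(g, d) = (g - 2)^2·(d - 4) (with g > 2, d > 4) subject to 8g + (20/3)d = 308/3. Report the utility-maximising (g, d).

g* = 7, d* = 7

MU_g = 2·(g−2)·(d−4), MU_d = (g−2)^2.
MRS = (2/1)·(d−4)/(g−2).
Tangency: set MRS = p_g/p_d = 8/(20/3) = 1.2.
So (2/1)·(d − 4)/(g − 2) = 1.2, i.e. (d − 4) = 0.6·(g − 2).
Rewrite the budget in excess-of-subsistence terms: 8·(g − 2) + (20/3)·(d − 4) = 308/3 − 8·2 − (20/3)·4 = 60.
Substituting, 12·(g − 2) = 60, so g − 2 = 5 and g* = 7.
Then d − 4 = 0.6·5 = 3, so d* = 7.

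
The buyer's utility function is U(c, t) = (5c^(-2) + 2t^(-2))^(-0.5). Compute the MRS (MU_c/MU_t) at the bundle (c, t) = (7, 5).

MRS = 625/686

For CES with ρ = -2, MRS = (5/2)·(t/c)^3.
At (7, 5): MRS = 625/686.
The indifference curve has slope −625/686 at this bundle.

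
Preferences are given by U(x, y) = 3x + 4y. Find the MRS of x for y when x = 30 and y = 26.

MRS = 0.75

MU_x = 3, MU_y = 4, so MRS = 3/4 = 0.75 at every bundle.
At (30, 26): MRS = 0.75.
The indifference curve has slope −0.75 at this bundle.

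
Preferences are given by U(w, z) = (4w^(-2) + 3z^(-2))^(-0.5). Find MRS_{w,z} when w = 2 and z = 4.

For CES with ρ = -2, MRS = (4/3)·(z/w)^3.
At (2, 4): MRS = 32/3.
The indifference curve has slope −32/3 at this bundle.

MRS = 32/3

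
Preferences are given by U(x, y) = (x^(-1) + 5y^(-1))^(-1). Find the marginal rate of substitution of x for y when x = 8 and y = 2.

For CES with ρ = -1, MRS = (1/5)·(y/x)^2.
At (8, 2): MRS = 1/80.
That is, one extra unit of x is worth 1/80 units of y at the margin.

MRS = 1/80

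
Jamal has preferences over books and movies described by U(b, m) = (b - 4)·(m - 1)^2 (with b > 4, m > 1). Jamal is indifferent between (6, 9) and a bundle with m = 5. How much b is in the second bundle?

b = 12

U(6, 9) = 128.
Set U(b, 5) = 128 and solve.
With m = 5: (5 − 1)^2 = 16, so (b − 4) = 128/16 = 8.
So b = 4 + 8 = 12.
Check: U(12, 5) = 128.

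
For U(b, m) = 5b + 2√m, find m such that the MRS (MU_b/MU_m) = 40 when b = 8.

m = 64

MU_b = 5, MU_m = 2/(2√m).
MRS = 5 ÷ (2/(2√m)).
MRS depends only on m: 5·√m = 40 ⇒ √m = 40/5 = 8 ⇒ m = 64.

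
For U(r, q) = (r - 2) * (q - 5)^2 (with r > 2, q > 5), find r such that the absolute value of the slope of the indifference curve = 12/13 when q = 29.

MU_r = (q−5)^2, MU_q = 2·(r−2)·(q−5).
MRS = (1/2)·(q−5)/(r−2).
Substitute q = 29: MRS = 12/(r − 2). Setting this equal to 12/13 gives r − 2 = 12/(12/13) = 13, so r = 15.

r = 15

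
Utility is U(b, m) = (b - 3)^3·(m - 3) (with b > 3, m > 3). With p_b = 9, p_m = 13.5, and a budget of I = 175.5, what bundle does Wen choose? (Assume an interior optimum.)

MU_b = 3·(b−3)^2·(m−3), MU_m = (b−3)^3.
MRS = (3/1)·(m−3)/(b−3).
Tangency: set MRS = p_b/p_m = 9/13.5 = 2/3.
So (3/1)·(m − 3)/(b − 3) = 2/3, i.e. (m − 3) = (2/9)·(b − 3).
Rewrite the budget in excess-of-subsistence terms: 9·(b − 3) + 13.5·(m − 3) = 175.5 − 9·3 − 13.5·3 = 108.
Substituting, 12·(b − 3) = 108, so b − 3 = 9 and b* = 12.
Then m − 3 = (2/9)·9 = 2, so m* = 5.

b* = 12, m* = 5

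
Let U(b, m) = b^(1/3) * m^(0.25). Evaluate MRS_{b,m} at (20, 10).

MRS = 2/3

MU_b = 1/3·b^(-2/3)·m^(0.25) and MU_m = 0.25·b^(1/3)·m^(-0.75).
MRS = MU_b/MU_m = (4/3)·m/b.
At (20, 10): MRS = 2/3.
The indifference curve has slope −2/3 at this bundle.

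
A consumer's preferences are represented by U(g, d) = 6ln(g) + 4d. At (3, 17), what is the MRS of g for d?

MU_g = 6/g, MU_d = 4.
MRS = 6/g ÷ 4.
At (3, 17): MRS = 0.5.
So at (3, 17) the consumer would give up 0.5 units of d for one more unit of g.

MRS = 0.5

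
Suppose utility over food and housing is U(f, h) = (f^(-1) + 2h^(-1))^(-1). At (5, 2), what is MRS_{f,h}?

MRS = 2/25

For CES with ρ = -1, MRS = (1/2)·(h/f)^2.
At (5, 2): MRS = 2/25.
The indifference curve has slope −2/25 at this bundle.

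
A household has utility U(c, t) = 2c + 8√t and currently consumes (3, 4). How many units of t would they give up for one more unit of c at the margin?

MU_c = 2, MU_t = 8/(2√t).
MRS = 2 ÷ (8/(2√t)).
At (3, 4): MRS = 1.
That is, one extra unit of c is worth 1 units of t at the margin.

MRS = 1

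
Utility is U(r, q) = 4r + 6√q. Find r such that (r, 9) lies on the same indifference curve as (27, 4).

U(27, 4) = 120.
Set U(r, 9) = 120 and solve.
With q = 9: √9 = 3, so 4r = 120 − 6·3 = 102 and r = 25.5.
Check: U(25.5, 9) = 120.

r = 25.5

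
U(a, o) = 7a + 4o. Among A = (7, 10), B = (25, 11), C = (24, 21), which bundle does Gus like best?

Bundle C

Evaluate utility at each bundle:
U(A) = 89.
U(B) = 219.
U(C) = 252.
Highest utility is C, so C ≻ B ≻ A.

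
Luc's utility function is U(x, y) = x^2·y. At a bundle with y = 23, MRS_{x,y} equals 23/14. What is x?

x = 28

MU_x = 2·x·y and MU_y = x^2.
MRS = MU_x/MU_y = (2/1)·y/x.
Substitute y = 23: MRS = 46/x. Setting 46/x = 23/14 gives x = 46/(23/14) = 28.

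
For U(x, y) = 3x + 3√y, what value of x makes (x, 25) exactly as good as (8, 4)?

U(8, 4) = 30.
Set U(x, 25) = 30 and solve.
With y = 25: √25 = 5, so 3x = 30 − 3·5 = 15 and x = 5.
Check: U(5, 25) = 30.

x = 5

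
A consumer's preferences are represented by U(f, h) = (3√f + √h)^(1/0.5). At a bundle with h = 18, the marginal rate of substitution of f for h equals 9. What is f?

f = 2

For CES with ρ = 0.5, MRS = (3/1)·√(h/f).
Setting (3/1)·√(18/f) = 9 gives √(18/f) = 3, so 18/f = 9 and f = 2.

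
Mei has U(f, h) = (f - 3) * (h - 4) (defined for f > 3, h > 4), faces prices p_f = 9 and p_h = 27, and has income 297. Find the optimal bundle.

f* = 12, h* = 7

MU_f = (h−4), MU_h = (f−3).
MRS = (h−4)/(f−3).
Tangency: set MRS = p_f/p_h = 9/27 = 1/3.
So (h − 4)/(f − 3) = 1/3, i.e. (h − 4) = (1/3)·(f − 3).
Rewrite the budget in excess-of-subsistence terms: 9·(f − 3) + 27·(h − 4) = 297 − 9·3 − 27·4 = 162.
Substituting, 18·(f − 3) = 162, so f − 3 = 9 and f* = 12.
Then h − 4 = (1/3)·9 = 3, so h* = 7.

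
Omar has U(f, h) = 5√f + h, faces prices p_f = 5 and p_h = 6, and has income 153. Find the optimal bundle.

MU_f = 5/(2√f), MU_h = 1.
MRS = 5/(2√f) ÷ 1.
Tangency: set MRS = p_f/p_h = 5/6.
MRS depends only on f: 2.5/√f = 5/6 ⇒ √f = 2.5/(5/6) = 3 ⇒ f* = 9.
From the budget, 6·h = 153 − 5·9 = 108, so h* = 18.

f* = 9, h* = 18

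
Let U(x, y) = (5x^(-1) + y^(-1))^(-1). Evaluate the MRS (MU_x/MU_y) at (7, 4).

For CES with ρ = -1, MRS = (5/1)·(y/x)^2.
At (7, 4): MRS = 80/49.
The indifference curve has slope −80/49 at this bundle.

MRS = 80/49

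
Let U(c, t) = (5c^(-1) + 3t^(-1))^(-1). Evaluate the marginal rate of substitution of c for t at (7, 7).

For CES with ρ = -1, MRS = (5/3)·(t/c)^2.
At (7, 7): MRS = 5/3.
That is, one extra unit of c is worth 5/3 units of t at the margin.

MRS = 5/3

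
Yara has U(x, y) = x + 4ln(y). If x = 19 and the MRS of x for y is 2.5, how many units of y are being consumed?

y = 10

MU_x = 1, MU_y = 4/y.
MRS = 1 ÷ (4/y).
MRS depends only on y: 0.25·y = 2.5 ⇒ y = 2.5/0.25 = 10.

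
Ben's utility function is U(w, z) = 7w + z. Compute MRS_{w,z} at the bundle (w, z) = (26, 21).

MRS = 7

MU_w = 7, MU_z = 1, so MRS = 7/1 = 7 at every bundle.
At (26, 21): MRS = 7.
The indifference curve has slope −7 at this bundle.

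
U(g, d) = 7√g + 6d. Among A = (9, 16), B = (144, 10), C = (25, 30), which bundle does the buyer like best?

Evaluate utility at each bundle:
U(A) = 117.000.
U(B) = 144.000.
U(C) = 215.000.
Highest utility is C, so C ≻ B ≻ A.

Bundle C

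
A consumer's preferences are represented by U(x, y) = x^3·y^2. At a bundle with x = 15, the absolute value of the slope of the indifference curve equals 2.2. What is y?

y = 22

MU_x = 3·x^2·y^2 and MU_y = 2·x^3·y.
MRS = MU_x/MU_y = (3/2)·y/x.
Substitute x = 15: MRS = y/10. Setting y/10 = 2.2 gives y = 2.2·10 = 22.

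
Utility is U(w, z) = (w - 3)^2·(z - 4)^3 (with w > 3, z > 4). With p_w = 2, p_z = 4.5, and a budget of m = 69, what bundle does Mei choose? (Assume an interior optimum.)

w* = 12, z* = 10

MU_w = 2·(w−3)·(z−4)^3, MU_z = 3·(w−3)^2·(z−4)^2.
MRS = (2/3)·(z−4)/(w−3).
Tangency: set MRS = p_w/p_z = 2/4.5 = 4/9.
So (2/3)·(z − 4)/(w − 3) = 4/9, i.e. (z − 4) = (2/3)·(w − 3).
Rewrite the budget in excess-of-subsistence terms: 2·(w − 3) + 4.5·(z − 4) = 69 − 2·3 − 4.5·4 = 45.
Substituting, 5·(w − 3) = 45, so w − 3 = 9 and w* = 12.
Then z − 4 = (2/3)·9 = 6, so z* = 10.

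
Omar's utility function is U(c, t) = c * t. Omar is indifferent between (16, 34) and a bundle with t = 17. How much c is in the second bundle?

U(16, 34) = 544.
Set U(c, 17) = 544 and solve.
With t = 17: c = 544/17 = 32.
Check: U(32, 17) = 544.

c = 32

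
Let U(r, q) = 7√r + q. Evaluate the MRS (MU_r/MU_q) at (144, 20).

MRS = 7/24

MU_r = 7/(2√r), MU_q = 1.
MRS = 7/(2√r) ÷ 1.
At (144, 20): MRS = 7/24.
So at (144, 20) the consumer would give up 7/24 units of q for one more unit of r.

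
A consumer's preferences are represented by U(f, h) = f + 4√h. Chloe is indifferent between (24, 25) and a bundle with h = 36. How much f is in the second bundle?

U(24, 25) = 44.
Set U(f, 36) = 44 and solve.
With h = 36: √36 = 6, so f = 44 − 4·6 = 20.
Check: U(20, 36) = 44.

f = 20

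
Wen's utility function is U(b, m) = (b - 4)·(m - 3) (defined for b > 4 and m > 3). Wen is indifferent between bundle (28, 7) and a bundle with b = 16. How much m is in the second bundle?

m = 11

U(28, 7) = 96.
Set U(16, m) = 96 and solve.
With b = 16: (16 − 4) = 12, so (m − 3) = 96/12 = 8.
So m = 3 + 8 = 11.
Check: U(16, 11) = 96.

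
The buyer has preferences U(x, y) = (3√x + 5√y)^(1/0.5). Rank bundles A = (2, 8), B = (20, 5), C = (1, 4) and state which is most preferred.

Bundle B

Evaluate utility at each bundle:
U(A) = 338.000.
U(B) = 605.000.
U(C) = 169.000.
Highest utility is B, so B ≻ A ≻ C.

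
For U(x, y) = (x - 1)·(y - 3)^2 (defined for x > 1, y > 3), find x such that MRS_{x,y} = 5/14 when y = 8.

MU_x = (y−3)^2, MU_y = 2·(x−1)·(y−3).
MRS = (1/2)·(y−3)/(x−1).
Substitute y = 8: MRS = 2.5/(x − 1). Setting this equal to 5/14 gives x − 1 = 2.5/(5/14) = 7, so x = 8.

x = 8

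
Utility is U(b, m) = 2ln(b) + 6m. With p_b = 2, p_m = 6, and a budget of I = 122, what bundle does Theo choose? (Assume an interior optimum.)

b* = 1, m* = 20

MU_b = 2/b, MU_m = 6.
MRS = 2/b ÷ 6.
Tangency: set MRS = p_b/p_m = 2/6 = 1/3.
MRS depends only on b: (1/3)/b = 1/3 ⇒ b* = (1/3)/(1/3) = 1.
From the budget, 6·m = 122 − 2·1 = 120, so m* = 20.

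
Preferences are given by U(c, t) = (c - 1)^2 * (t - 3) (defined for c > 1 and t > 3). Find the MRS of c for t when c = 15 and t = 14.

MRS = 11/7

MU_c = 2·(c−1)·(t−3), MU_t = (c−1)^2.
MRS = (2/1)·(t−3)/(c−1).
At (15, 14): MRS = 11/7.
The indifference curve has slope −11/7 at this bundle.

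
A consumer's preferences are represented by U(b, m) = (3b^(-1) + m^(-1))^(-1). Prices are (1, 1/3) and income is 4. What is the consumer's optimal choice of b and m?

b* = 3, m* = 3

For CES with ρ = -1, MRS = (3/1)·(m/b)^2.
Tangency: set MRS = p_b/p_m = 1/(1/3) = 3.
So (m/b)^2 = 1; taking the square root, m/b = 1, i.e. m = b.
Substitute into the budget 1·b + (1/3)·m = 4: (4/3)·b = 4, so b* = 3 and m* = 3.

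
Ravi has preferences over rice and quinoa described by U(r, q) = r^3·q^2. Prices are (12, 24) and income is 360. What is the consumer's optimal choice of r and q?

r* = 18, q* = 6

MU_r = 3·r^2·q^2 and MU_q = 2·r^3·q.
MRS = MU_r/MU_q = (3/2)·q/r.
Tangency: set MRS = p_r/p_q = 12/24 = 0.5.
So (3/2)·q/r = 0.5, i.e. q = (1/3)·r.
Substitute into the budget 12·r + 24·q = 360: 20·r = 360, so r* = 18.
Then q* = (1/3)·18 = 6.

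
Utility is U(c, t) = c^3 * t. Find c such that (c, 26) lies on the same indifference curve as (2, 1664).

c = 8

U(2, 1664) = 13312.
Set U(c, 26) = 13312 and solve.
With t = 26: c^3 = 13312/26 = 512; taking the cube root, c = 8.
Check: U(8, 26) = 13312.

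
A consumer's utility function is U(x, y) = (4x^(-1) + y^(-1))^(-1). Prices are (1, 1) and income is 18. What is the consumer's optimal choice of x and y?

x* = 12, y* = 6

For CES with ρ = -1, MRS = (4/1)·(y/x)^2.
Tangency: set MRS = p_x/p_y = 1/1 = 1.
So (y/x)^2 = 0.25; taking the square root, y/x = 0.5, i.e. y = 0.5·x.
Substitute into the budget 1·x + 1·y = 18: 1.5·x = 18, so x* = 12 and y* = 0.5·12 = 6.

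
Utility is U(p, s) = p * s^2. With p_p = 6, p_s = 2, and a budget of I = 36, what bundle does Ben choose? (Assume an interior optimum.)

MU_p = s^2 and MU_s = 2·p·s.
MRS = MU_p/MU_s = (1/2)·s/p.
Tangency: set MRS = p_p/p_s = 6/2 = 3.
So (1/2)·s/p = 3, i.e. s = 6·p.
Substitute into the budget 6·p + 2·s = 36: 18·p = 36, so p* = 2.
Then s* = 6·2 = 12.

p* = 2, s* = 12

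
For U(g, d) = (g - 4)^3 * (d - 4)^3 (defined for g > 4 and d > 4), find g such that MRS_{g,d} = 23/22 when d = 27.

MU_g = 3·(g−4)^2·(d−4)^3, MU_d = 3·(g−4)^3·(d−4)^2.
MRS = (d−4)/(g−4).
Substitute d = 27: MRS = 23/(g − 4). Setting this equal to 23/22 gives g − 4 = 23/(23/22) = 22, so g = 26.

g = 26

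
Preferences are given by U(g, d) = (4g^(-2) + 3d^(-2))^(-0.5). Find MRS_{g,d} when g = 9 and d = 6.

MRS = 32/81

For CES with ρ = -2, MRS = (4/3)·(d/g)^3.
At (9, 6): MRS = 32/81.
That is, one extra unit of g is worth 32/81 units of d at the margin.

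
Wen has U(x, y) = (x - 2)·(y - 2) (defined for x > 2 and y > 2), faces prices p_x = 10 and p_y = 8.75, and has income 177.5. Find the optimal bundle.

x* = 9, y* = 10

MU_x = (y−2), MU_y = (x−2).
MRS = (y−2)/(x−2).
Tangency: set MRS = p_x/p_y = 10/8.75 = 8/7.
So (y − 2)/(x − 2) = 8/7, i.e. (y − 2) = (8/7)·(x − 2).
Rewrite the budget in excess-of-subsistence terms: 10·(x − 2) + 8.75·(y − 2) = 177.5 − 10·2 − 8.75·2 = 140.
Substituting, 20·(x − 2) = 140, so x − 2 = 7 and x* = 9.
Then y − 2 = (8/7)·7 = 8, so y* = 10.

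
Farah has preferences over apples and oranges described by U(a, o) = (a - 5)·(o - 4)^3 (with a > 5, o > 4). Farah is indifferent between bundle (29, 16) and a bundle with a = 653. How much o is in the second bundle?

o = 8

U(29, 16) = 41472.
Set U(653, o) = 41472 and solve.
With a = 653: (653 − 5) = 648, so (o − 4)^3 = 41472/648 = 64.
Taking the cube root (with o > 4): o − 4 = 4, so o = 8.
Check: U(653, 8) = 41472.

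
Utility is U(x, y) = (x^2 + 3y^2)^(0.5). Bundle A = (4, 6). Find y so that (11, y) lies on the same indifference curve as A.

y = 1

U depends on (x, y) only through S = x^2 + 3y^2, so equal utility means equal S. At (4, 6): S = 124.
With x = 11: 11^2 = 121, so 3y^2 = 124 − 121 = 3, i.e. y^2 = 1.
Hence y = √1 = 1.
Check: U(11, 1) = 11.1355.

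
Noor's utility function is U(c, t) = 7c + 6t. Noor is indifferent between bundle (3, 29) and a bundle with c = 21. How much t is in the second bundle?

t = 8

U(3, 29) = 195.
Set U(21, t) = 195 and solve.
7·21 + 6t = 195 ⇒ 6t = 48 ⇒ t = 8.
Check: U(21, 8) = 195.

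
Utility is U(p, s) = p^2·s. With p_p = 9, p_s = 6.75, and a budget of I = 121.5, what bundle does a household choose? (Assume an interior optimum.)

p* = 9, s* = 6

MU_p = 2·p·s and MU_s = p^2.
MRS = MU_p/MU_s = (2/1)·s/p.
Tangency: set MRS = p_p/p_s = 9/6.75 = 4/3.
So (2/1)·s/p = 4/3, i.e. s = (2/3)·p.
Substitute into the budget 9·p + 6.75·s = 121.5: 13.5·p = 121.5, so p* = 9.
Then s* = (2/3)·9 = 6.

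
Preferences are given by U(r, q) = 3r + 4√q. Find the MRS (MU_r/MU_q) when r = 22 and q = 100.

MU_r = 3, MU_q = 4/(2√q).
MRS = 3 ÷ (4/(2√q)).
At (22, 100): MRS = 15.
The indifference curve has slope −15 at this bundle.

MRS = 15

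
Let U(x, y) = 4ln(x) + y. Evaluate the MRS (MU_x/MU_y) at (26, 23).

MU_x = 4/x, MU_y = 1.
MRS = 4/x ÷ 1.
At (26, 23): MRS = 2/13.
That is, one extra unit of x is worth 2/13 units of y at the margin.

MRS = 2/13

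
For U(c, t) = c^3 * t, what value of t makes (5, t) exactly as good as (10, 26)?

U(10, 26) = 26000.
Set U(5, t) = 26000 and solve.
With c = 5: 5^3 = 125, so t = 26000/125 = 208.
Check: U(5, 208) = 26000.

t = 208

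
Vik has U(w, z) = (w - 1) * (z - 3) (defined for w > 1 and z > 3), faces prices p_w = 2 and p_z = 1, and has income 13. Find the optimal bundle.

w* = 3, z* = 7

MU_w = (z−3), MU_z = (w−1).
MRS = (z−3)/(w−1).
Tangency: set MRS = p_w/p_z = 2/1 = 2.
So (z − 3)/(w − 1) = 2, i.e. (z − 3) = 2·(w − 1).
Rewrite the budget in excess-of-subsistence terms: 2·(w − 1) + 1·(z − 3) = 13 − 2·1 − 1·3 = 8.
Substituting, 4·(w − 1) = 8, so w − 1 = 2 and w* = 3.
Then z − 3 = 2·2 = 4, so z* = 7.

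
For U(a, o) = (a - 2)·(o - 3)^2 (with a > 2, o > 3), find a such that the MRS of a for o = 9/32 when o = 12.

MU_a = (o−3)^2, MU_o = 2·(a−2)·(o−3).
MRS = (1/2)·(o−3)/(a−2).
Substitute o = 12: MRS = 4.5/(a − 2). Setting this equal to 9/32 gives a − 2 = 4.5/(9/32) = 16, so a = 18.

a = 18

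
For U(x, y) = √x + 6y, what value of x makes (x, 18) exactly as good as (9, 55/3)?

U(9, 55/3) = 113.
Set U(x, 18) = 113 and solve.
With y = 18: √x = 113 − 6·18 = 5, so √x = 5 and x = 25.
Check: U(25, 18) = 113.

x = 25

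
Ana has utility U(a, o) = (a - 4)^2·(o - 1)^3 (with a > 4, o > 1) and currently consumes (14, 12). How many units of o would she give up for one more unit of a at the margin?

MU_a = 2·(a−4)·(o−1)^3, MU_o = 3·(a−4)^2·(o−1)^2.
MRS = (2/3)·(o−1)/(a−4).
At (14, 12): MRS = 11/15.
So at (14, 12) the consumer would give up 11/15 units of o for one more unit of a.

MRS = 11/15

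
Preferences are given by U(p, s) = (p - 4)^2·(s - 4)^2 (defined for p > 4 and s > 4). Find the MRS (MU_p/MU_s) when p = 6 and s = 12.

MRS = 4

MU_p = 2·(p−4)·(s−4)^2, MU_s = 2·(p−4)^2·(s−4).
MRS = (s−4)/(p−4).
At (6, 12): MRS = 4.
That is, one extra unit of p is worth 4 units of s at the margin.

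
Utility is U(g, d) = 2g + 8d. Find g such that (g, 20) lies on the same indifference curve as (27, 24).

U(27, 24) = 246.
Set U(g, 20) = 246 and solve.
2g + 8·20 = 246 ⇒ 2g = 86 ⇒ g = 43.
Check: U(43, 20) = 246.

g = 43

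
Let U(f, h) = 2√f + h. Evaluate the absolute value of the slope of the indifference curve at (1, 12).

MRS = 1

MU_f = 2/(2√f), MU_h = 1.
MRS = 2/(2√f) ÷ 1.
At (1, 12): MRS = 1.
So at (1, 12) the consumer would give up 1 units of h for one more unit of f.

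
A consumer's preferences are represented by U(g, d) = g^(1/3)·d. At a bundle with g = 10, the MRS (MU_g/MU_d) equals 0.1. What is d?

MU_g = 1/3·g^(-2/3)·d and MU_d = g^(1/3).
MRS = MU_g/MU_d = (1/3)·d/g.
Substitute g = 10: MRS = d/30. Setting d/30 = 0.1 gives d = 0.1·30 = 3.

d = 3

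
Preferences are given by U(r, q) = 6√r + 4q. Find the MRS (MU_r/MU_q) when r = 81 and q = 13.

MU_r = 6/(2√r), MU_q = 4.
MRS = 6/(2√r) ÷ 4.
At (81, 13): MRS = 1/12.
So at (81, 13) the consumer would give up 1/12 units of q for one more unit of r.

MRS = 1/12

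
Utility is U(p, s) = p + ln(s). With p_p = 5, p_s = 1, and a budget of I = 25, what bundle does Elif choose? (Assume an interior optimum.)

MU_p = 1, MU_s = 1/s.
MRS = 1 ÷ (1/s).
Tangency: set MRS = p_p/p_s = 5/1 = 5.
MRS depends only on s: s = 5 ⇒ s* = 5.
From the budget, 5·p = 25 − 1·5 = 20, so p* = 4.

p* = 4, s* = 5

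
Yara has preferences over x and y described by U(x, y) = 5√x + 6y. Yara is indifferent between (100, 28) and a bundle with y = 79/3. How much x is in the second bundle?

x = 144

U(100, 28) = 218.
Set U(x, 79/3) = 218 and solve.
With y = 79/3: 5√x = 218 − 6·79/3 = 60, so √x = 12 and x = 144.
Check: U(144, 79/3) = 218.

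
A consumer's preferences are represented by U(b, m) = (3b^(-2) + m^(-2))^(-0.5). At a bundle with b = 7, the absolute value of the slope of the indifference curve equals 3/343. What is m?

For CES with ρ = -2, MRS = (3/1)·(m/b)^3.
Setting (3/1)·(m/7)^3 = 3/343 gives (m/7)^3 = 1/343, so m/7 = 1/7 and m = 1.

m = 1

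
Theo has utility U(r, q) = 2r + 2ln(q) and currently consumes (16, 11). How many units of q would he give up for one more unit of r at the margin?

MU_r = 2, MU_q = 2/q.
MRS = 2 ÷ (2/q).
At (16, 11): MRS = 11.
So at (16, 11) the consumer would give up 11 units of q for one more unit of r.

MRS = 11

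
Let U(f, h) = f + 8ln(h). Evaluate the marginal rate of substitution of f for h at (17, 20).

MU_f = 1, MU_h = 8/h.
MRS = 1 ÷ (8/h).
At (17, 20): MRS = 2.5.
So at (17, 20) the consumer would give up 2.5 units of h for one more unit of f.

MRS = 2.5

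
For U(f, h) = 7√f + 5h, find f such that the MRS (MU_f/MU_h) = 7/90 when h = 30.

MU_f = 7/(2√f), MU_h = 5.
MRS = 7/(2√f) ÷ 5.
MRS depends only on f: 0.7/√f = 7/90 ⇒ √f = 0.7/(7/90) = 9 ⇒ f = 81.

f = 81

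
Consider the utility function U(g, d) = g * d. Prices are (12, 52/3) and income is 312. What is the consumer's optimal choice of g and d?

MU_g = d and MU_d = g.
MRS = MU_g/MU_d = d/g.
Tangency: set MRS = p_g/p_d = 12/(52/3) = 9/13.
So d/g = 9/13, i.e. d = (9/13)·g.
Substitute into the budget 12·g + (52/3)·d = 312: 24·g = 312, so g* = 13.
Then d* = (9/13)·13 = 9.

g* = 13, d* = 9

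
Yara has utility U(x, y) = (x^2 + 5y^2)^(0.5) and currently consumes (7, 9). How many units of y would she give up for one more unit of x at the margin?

MRS = 7/45

For CES with ρ = 2, MRS = (1/5)·(y/x)^(-1).
At (7, 9): MRS = 7/45.
So at (7, 9) the consumer would give up 7/45 units of y for one more unit of x.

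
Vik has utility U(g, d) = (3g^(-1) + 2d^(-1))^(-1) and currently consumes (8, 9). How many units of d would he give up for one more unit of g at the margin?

For CES with ρ = -1, MRS = (3/2)·(d/g)^2.
At (8, 9): MRS = 243/128.
So at (8, 9) the consumer would give up 243/128 units of d for one more unit of g.

MRS = 243/128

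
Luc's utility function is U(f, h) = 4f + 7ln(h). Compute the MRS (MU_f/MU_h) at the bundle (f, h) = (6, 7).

MRS = 4

MU_f = 4, MU_h = 7/h.
MRS = 4 ÷ (7/h).
At (6, 7): MRS = 4.
So at (6, 7) the consumer would give up 4 units of h for one more unit of f.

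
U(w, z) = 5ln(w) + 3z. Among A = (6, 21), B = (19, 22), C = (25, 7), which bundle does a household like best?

Evaluate utility at each bundle:
U(A) = 71.959.
U(B) = 80.722.
U(C) = 37.094.
Highest utility is B, so B ≻ A ≻ C.

Bundle B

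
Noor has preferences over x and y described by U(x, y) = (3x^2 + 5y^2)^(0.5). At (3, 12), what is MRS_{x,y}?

For CES with ρ = 2, MRS = (3/5)·(y/x)^(-1).
At (3, 12): MRS = 0.15.
So at (3, 12) the consumer would give up 0.15 units of y for one more unit of x.

MRS = 0.15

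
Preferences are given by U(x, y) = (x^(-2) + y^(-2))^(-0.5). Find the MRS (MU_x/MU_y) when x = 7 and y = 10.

For CES with ρ = -2, MRS = (y/x)^3.
At (7, 10): MRS = 1000/343.
The indifference curve has slope −1000/343 at this bundle.

MRS = 1000/343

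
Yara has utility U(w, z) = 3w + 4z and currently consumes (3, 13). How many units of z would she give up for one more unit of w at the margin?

MU_w = 3, MU_z = 4, so MRS = 3/4 = 0.75 at every bundle.
At (3, 13): MRS = 0.75.
The indifference curve has slope −0.75 at this bundle.

MRS = 0.75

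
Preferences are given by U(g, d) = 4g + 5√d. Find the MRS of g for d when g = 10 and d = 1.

MRS = 1.6

MU_g = 4, MU_d = 5/(2√d).
MRS = 4 ÷ (5/(2√d)).
At (10, 1): MRS = 1.6.
So at (10, 1) the consumer would give up 1.6 units of d for one more unit of g.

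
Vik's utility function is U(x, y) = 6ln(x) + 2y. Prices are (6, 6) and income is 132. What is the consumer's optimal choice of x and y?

x* = 3, y* = 19

MU_x = 6/x, MU_y = 2.
MRS = 6/x ÷ 2.
Tangency: set MRS = p_x/p_y = 6/6 = 1.
MRS depends only on x: 3/x = 1 ⇒ x* = 3/1 = 3.
From the budget, 6·y = 132 − 6·3 = 114, so y* = 19.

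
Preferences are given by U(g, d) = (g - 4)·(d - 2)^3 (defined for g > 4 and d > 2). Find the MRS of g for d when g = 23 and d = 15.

MRS = 13/57

MU_g = (d−2)^3, MU_d = 3·(g−4)·(d−2)^2.
MRS = (1/3)·(d−2)/(g−4).
At (23, 15): MRS = 13/57.
The indifference curve has slope −13/57 at this bundle.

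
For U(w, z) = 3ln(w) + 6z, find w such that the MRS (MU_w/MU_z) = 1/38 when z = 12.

MU_w = 3/w, MU_z = 6.
MRS = 3/w ÷ 6.
MRS depends only on w: 0.5/w = 1/38 ⇒ w = 0.5/(1/38) = 19.

w = 19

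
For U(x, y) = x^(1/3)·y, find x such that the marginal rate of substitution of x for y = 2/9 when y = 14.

x = 21

MU_x = 1/3·x^(-2/3)·y and MU_y = x^(1/3).
MRS = MU_x/MU_y = (1/3)·y/x.
Substitute y = 14: MRS = (14/3)/x. Setting (14/3)/x = 2/9 gives x = (14/3)/(2/9) = 21.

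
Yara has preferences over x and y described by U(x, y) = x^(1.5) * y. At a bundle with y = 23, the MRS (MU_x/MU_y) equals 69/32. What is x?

MU_x = 1.5·√x·y and MU_y = x^(1.5).
MRS = MU_x/MU_y = (1.5)·y/x.
Substitute y = 23: MRS = 34.5/x. Setting 34.5/x = 69/32 gives x = 34.5/(69/32) = 16.

x = 16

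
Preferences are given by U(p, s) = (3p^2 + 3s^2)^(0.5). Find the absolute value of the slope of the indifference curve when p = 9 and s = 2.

For CES with ρ = 2, MRS = (s/p)^(-1).
At (9, 2): MRS = 4.5.
So at (9, 2) the consumer would give up 4.5 units of s for one more unit of p.

MRS = 4.5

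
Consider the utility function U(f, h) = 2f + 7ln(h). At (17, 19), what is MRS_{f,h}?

MU_f = 2, MU_h = 7/h.
MRS = 2 ÷ (7/h).
At (17, 19): MRS = 38/7.
That is, one extra unit of f is worth 38/7 units of h at the margin.

MRS = 38/7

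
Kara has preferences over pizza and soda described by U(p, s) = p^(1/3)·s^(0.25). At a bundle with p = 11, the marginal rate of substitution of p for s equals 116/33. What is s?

s = 29

MU_p = 1/3·p^(-2/3)·s^(0.25) and MU_s = 0.25·p^(1/3)·s^(-0.75).
MRS = MU_p/MU_s = (4/3)·s/p.
Substitute p = 11: MRS = s/8.25. Setting s/8.25 = 116/33 gives s = (116/33)·8.25 = 29.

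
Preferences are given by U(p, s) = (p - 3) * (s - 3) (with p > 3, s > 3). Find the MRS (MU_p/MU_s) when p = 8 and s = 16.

MU_p = (s−3), MU_s = (p−3).
MRS = (s−3)/(p−3).
At (8, 16): MRS = 2.6.
That is, one extra unit of p is worth 2.6 units of s at the margin.

MRS = 2.6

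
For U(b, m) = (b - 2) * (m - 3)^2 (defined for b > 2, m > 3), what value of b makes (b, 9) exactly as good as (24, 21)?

b = 200

U(24, 21) = 7128.
Set U(b, 9) = 7128 and solve.
With m = 9: (9 − 3)^2 = 36, so (b − 2) = 7128/36 = 198.
So b = 2 + 198 = 200.
Check: U(200, 9) = 7128.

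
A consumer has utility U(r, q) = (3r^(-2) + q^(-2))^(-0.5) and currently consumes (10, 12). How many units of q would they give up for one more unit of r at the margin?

MRS = 648/125

For CES with ρ = -2, MRS = (3/1)·(q/r)^3.
At (10, 12): MRS = 648/125.
That is, one extra unit of r is worth 648/125 units of q at the margin.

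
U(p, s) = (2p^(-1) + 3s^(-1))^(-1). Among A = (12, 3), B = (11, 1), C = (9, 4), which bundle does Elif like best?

Bundle C

Evaluate utility at each bundle:
U(A) = 0.857.
U(B) = 0.314.
U(C) = 1.029.
Highest utility is C, so C ≻ A ≻ B.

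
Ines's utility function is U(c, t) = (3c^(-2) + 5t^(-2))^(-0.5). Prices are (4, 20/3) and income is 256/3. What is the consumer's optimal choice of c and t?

c* = 8, t* = 8

For CES with ρ = -2, MRS = (3/5)·(t/c)^3.
Tangency: set MRS = p_c/p_t = 4/(20/3) = 0.6.
So (t/c)^3 = 1; taking the cube root, t/c = 1, i.e. t = c.
Substitute into the budget 4·c + (20/3)·t = 256/3: (32/3)·c = 256/3, so c* = 8 and t* = 8.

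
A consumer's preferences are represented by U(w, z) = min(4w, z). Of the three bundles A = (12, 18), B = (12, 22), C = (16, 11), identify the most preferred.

Bundle B

Evaluate utility at each bundle:
U(A) = 18.
U(B) = 22.
U(C) = 11.
Highest utility is B, so B ≻ A ≻ C.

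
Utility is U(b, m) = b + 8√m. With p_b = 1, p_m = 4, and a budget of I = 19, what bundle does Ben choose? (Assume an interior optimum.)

b* = 15, m* = 1

MU_b = 1, MU_m = 8/(2√m).
MRS = 1 ÷ (8/(2√m)).
Tangency: set MRS = p_b/p_m = 1/4 = 0.25.
MRS depends only on m: 0.25·√m = 0.25 ⇒ √m = 0.25/0.25 = 1 ⇒ m* = 1.
From the budget, 1·b = 19 − 4·1 = 15, so b* = 15.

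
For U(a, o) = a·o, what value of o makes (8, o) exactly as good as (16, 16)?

U(16, 16) = 256.
Set U(8, o) = 256 and solve.
With a = 8: o = 256/8 = 32.
Check: U(8, 32) = 256.

o = 32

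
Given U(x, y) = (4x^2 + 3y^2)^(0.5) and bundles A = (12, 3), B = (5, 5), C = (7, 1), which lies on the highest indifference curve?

Evaluate utility at each bundle:
U(A) = 24.556.
U(B) = 13.229.
U(C) = 14.107.
Highest utility is A, so A ≻ C ≻ B.

Bundle A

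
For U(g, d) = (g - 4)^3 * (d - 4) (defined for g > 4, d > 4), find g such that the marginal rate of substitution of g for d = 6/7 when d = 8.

g = 18

MU_g = 3·(g−4)^2·(d−4), MU_d = (g−4)^3.
MRS = (3/1)·(d−4)/(g−4).
Substitute d = 8: MRS = 12/(g − 4). Setting this equal to 6/7 gives g − 4 = 12/(6/7) = 14, so g = 18.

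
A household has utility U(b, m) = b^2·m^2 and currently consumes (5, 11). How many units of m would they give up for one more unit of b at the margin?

MRS = 2.2

MU_b = 2·b·m^2 and MU_m = 2·b^2·m.
MRS = MU_b/MU_m = m/b.
At (5, 11): MRS = 2.2.
The indifference curve has slope −2.2 at this bundle.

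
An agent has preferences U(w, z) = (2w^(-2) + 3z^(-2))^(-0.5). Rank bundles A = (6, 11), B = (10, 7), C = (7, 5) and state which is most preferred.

Evaluate utility at each bundle:
U(A) = 3.528.
U(B) = 3.509.
U(C) = 2.494.
Highest utility is A, so A ≻ B ≻ C.

Bundle A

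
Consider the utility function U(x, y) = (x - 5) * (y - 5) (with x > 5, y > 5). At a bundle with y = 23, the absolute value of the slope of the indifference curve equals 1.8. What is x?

MU_x = (y−5), MU_y = (x−5).
MRS = (y−5)/(x−5).
Substitute y = 23: MRS = 18/(x − 5). Setting this equal to 1.8 gives x − 5 = 18/1.8 = 10, so x = 15.

x = 15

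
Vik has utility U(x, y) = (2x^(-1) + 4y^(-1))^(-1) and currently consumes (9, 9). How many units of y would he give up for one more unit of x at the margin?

MRS = 0.5

For CES with ρ = -1, MRS = (2/4)·(y/x)^2.
At (9, 9): MRS = 0.5.
That is, one extra unit of x is worth 0.5 units of y at the margin.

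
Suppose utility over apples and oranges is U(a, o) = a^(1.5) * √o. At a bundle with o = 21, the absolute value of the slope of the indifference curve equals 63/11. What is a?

MU_a = 1.5·√a·√o and MU_o = 0.5·a^(1.5)·o^(-0.5).
MRS = MU_a/MU_o = (3)·o/a.
Substitute o = 21: MRS = 63/a. Setting 63/a = 63/11 gives a = 63/(63/11) = 11.

a = 11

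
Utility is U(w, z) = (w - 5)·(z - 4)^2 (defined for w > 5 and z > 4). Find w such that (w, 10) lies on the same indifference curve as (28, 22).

U(28, 22) = 7452.
Set U(w, 10) = 7452 and solve.
With z = 10: (10 − 4)^2 = 36, so (w − 5) = 7452/36 = 207.
So w = 5 + 207 = 212.
Check: U(212, 10) = 7452.

w = 212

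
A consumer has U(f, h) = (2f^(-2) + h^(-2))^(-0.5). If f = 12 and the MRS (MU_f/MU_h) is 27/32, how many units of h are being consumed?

h = 9

For CES with ρ = -2, MRS = (2/1)·(h/f)^3.
Setting (2/1)·(h/12)^3 = 27/32 gives (h/12)^3 = 27/64, so h/12 = 0.75 and h = 9.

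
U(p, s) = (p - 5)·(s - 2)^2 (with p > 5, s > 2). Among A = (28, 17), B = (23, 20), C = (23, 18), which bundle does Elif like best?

Bundle B

Evaluate utility at each bundle:
U(A) = 5175.
U(B) = 5832.
U(C) = 4608.
Highest utility is B, so B ≻ A ≻ C.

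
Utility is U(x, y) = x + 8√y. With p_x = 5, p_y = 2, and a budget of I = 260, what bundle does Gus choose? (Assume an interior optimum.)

x* = 12, y* = 100

MU_x = 1, MU_y = 8/(2√y).
MRS = 1 ÷ (8/(2√y)).
Tangency: set MRS = p_x/p_y = 5/2 = 2.5.
MRS depends only on y: 0.25·√y = 2.5 ⇒ √y = 2.5/0.25 = 10 ⇒ y* = 100.
From the budget, 5·x = 260 − 2·100 = 60, so x* = 12.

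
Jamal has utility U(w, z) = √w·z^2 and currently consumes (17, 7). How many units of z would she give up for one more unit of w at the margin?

MU_w = 0.5·w^(-0.5)·z^2 and MU_z = 2·√w·z.
MRS = MU_w/MU_z = (0.25)·z/w.
At (17, 7): MRS = 7/68.
That is, one extra unit of w is worth 7/68 units of z at the margin.

MRS = 7/68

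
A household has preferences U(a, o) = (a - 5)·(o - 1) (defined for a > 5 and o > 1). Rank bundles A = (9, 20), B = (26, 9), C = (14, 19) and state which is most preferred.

Evaluate utility at each bundle:
U(A) = 76.
U(B) = 168.
U(C) = 162.
Highest utility is B, so B ≻ C ≻ A.

Bundle B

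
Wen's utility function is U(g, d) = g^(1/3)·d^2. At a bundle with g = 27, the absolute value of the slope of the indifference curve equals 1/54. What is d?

d = 3

MU_g = 1/3·g^(-2/3)·d^2 and MU_d = 2·g^(1/3)·d.
MRS = MU_g/MU_d = (1/6)·d/g.
Substitute g = 27: MRS = d/162. Setting d/162 = 1/54 gives d = (1/54)·162 = 3.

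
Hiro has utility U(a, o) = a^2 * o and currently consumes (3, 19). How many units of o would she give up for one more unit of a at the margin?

MRS = 38/3

MU_a = 2·a·o and MU_o = a^2.
MRS = MU_a/MU_o = (2/1)·o/a.
At (3, 19): MRS = 38/3.
That is, one extra unit of a is worth 38/3 units of o at the margin.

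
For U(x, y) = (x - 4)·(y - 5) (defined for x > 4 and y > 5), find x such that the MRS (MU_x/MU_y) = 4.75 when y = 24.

x = 8

MU_x = (y−5), MU_y = (x−4).
MRS = (y−5)/(x−4).
Substitute y = 24: MRS = 19/(x − 4). Setting this equal to 4.75 gives x − 4 = 19/4.75 = 4, so x = 8.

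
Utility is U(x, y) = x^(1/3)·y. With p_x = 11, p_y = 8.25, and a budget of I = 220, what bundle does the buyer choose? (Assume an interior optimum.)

MU_x = 1/3·x^(-2/3)·y and MU_y = x^(1/3).
MRS = MU_x/MU_y = (1/3)·y/x.
Tangency: set MRS = p_x/p_y = 11/8.25 = 4/3.
So (1/3)·y/x = 4/3, i.e. y = 4·x.
Substitute into the budget 11·x + 8.25·y = 220: 44·x = 220, so x* = 5.
Then y* = 4·5 = 20.

x* = 5, y* = 20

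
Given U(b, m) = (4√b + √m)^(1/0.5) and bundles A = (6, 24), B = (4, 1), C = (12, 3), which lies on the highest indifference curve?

Evaluate utility at each bundle:
U(A) = 216.000.
U(B) = 81.000.
U(C) = 243.000.
Highest utility is C, so C ≻ A ≻ B.

Bundle C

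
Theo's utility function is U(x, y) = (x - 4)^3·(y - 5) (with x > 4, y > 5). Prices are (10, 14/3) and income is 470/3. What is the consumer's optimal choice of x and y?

MU_x = 3·(x−4)^2·(y−5), MU_y = (x−4)^3.
MRS = (3/1)·(y−5)/(x−4).
Tangency: set MRS = p_x/p_y = 10/(14/3) = 15/7.
So (3/1)·(y − 5)/(x − 4) = 15/7, i.e. (y − 5) = (5/7)·(x − 4).
Rewrite the budget in excess-of-subsistence terms: 10·(x − 4) + (14/3)·(y − 5) = 470/3 − 10·4 − (14/3)·5 = 280/3.
Substituting, (40/3)·(x − 4) = 280/3, so x − 4 = 7 and x* = 11.
Then y − 5 = (5/7)·7 = 5, so y* = 10.

x* = 11, y* = 10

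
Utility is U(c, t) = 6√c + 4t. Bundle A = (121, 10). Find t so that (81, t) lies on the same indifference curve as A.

t = 13

U(121, 10) = 106.
Set U(81, t) = 106 and solve.
With c = 81: √81 = 9, so 4t = 106 − 6·9 = 52 and t = 13.
Check: U(81, 13) = 106.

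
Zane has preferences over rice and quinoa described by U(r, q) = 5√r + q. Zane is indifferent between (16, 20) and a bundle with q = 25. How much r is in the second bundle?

r = 9

U(16, 20) = 40.
Set U(r, 25) = 40 and solve.
With q = 25: 5√r = 40 − 25 = 15, so √r = 3 and r = 9.
Check: U(9, 25) = 40.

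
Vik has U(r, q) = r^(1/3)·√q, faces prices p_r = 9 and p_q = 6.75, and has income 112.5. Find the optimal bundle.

r* = 5, q* = 10

MU_r = 1/3·r^(-2/3)·√q and MU_q = 0.5·r^(1/3)·q^(-0.5).
MRS = MU_r/MU_q = (2/3)·q/r.
Tangency: set MRS = p_r/p_q = 9/6.75 = 4/3.
So (2/3)·q/r = 4/3, i.e. q = 2·r.
Substitute into the budget 9·r + 6.75·q = 112.5: 22.5·r = 112.5, so r* = 5.
Then q* = 2·5 = 10.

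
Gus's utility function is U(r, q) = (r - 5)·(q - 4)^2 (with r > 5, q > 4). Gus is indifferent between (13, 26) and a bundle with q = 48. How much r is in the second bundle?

U(13, 26) = 3872.
Set U(r, 48) = 3872 and solve.
With q = 48: (48 − 4)^2 = 1936, so (r − 5) = 3872/1936 = 2.
So r = 5 + 2 = 7.
Check: U(7, 48) = 3872.

r = 7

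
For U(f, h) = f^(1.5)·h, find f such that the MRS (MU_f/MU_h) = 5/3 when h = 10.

MU_f = 1.5·√f·h and MU_h = f^(1.5).
MRS = MU_f/MU_h = (1.5)·h/f.
Substitute h = 10: MRS = 15/f. Setting 15/f = 5/3 gives f = 15/(5/3) = 9.

f = 9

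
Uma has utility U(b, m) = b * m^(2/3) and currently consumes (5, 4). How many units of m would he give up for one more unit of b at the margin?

MRS = 1.2

MU_b = m^(2/3) and MU_m = 2/3·b·m^(-1/3).
MRS = MU_b/MU_m = (1.5)·m/b.
At (5, 4): MRS = 1.2.
That is, one extra unit of b is worth 1.2 units of m at the margin.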